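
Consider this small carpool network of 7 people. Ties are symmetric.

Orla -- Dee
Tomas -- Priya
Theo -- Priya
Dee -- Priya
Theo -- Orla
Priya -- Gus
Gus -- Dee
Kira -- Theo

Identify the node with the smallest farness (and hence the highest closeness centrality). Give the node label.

Priya

Farness (sum of distances to all others) for each node — Dee:10, Gus:11, Kira:14, Orla:11, Priya:8, Theo:9, Tomas:13.
The smallest farness is 8, for Priya, so Priya has the highest closeness.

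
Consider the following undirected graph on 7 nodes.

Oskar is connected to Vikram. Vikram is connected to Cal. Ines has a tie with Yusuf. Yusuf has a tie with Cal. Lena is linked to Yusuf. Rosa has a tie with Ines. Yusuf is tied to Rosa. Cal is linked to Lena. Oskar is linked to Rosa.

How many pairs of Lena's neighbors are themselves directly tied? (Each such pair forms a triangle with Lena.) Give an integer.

1

Lena's neighbors: Cal and Yusuf.
Neighbor pairs that are themselves tied: Lena–Cal–Yusuf. Each forms one triangle with Lena, for 1 in total.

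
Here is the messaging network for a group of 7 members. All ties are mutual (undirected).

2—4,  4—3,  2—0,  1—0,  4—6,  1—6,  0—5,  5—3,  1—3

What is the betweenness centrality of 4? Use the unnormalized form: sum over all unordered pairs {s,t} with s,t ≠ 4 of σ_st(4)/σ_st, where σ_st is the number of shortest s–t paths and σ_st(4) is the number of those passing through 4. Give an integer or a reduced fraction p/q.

Pairs whose geodesics pass through 4 — 6–3: 1/2; 6–5: 1/3; 6–2: 1; 3–2: 1.
All other pairs contribute 0.
Summing the contributions gives betweenness(4) = 17/6.

17/6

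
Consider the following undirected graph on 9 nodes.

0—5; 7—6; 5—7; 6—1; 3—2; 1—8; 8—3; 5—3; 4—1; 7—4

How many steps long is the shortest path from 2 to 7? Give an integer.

One shortest route is 2 – 3 – 5 – 7, which uses 3 edges, and at distance 2 from 2 we only reach {5, 8}, which does not include 7. So d(2,7) = 3.

3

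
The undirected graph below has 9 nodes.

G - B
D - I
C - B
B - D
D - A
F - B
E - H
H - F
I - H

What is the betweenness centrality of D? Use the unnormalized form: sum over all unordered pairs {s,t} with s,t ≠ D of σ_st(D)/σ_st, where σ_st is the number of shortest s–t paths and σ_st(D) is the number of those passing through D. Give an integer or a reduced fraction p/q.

Pairs whose geodesics pass through D — A–B: 1; A–F: 1; A–C: 1; A–H: 1; A–E: 1; A–G: 1; A–I: 1; B–I: 1; C–I: 1; G–I: 1.
All other pairs contribute 0.
Summing the contributions gives betweenness(D) = 10.

10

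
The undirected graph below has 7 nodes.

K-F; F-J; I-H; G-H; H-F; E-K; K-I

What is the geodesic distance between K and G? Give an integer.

One shortest route is K – F – H – G, which uses 3 edges, and at distance 2 from K we only reach {H, J}, which does not include G. So d(K,G) = 3.

3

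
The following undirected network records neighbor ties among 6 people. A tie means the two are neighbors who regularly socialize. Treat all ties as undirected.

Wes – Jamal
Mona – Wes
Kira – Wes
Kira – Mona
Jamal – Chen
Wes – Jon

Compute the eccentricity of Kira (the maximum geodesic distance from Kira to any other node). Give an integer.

3

Distances from Kira: Chen:3, Jamal:2, Jon:2, Mona:1, Wes:1.
The largest is 3 (to Chen), so the eccentricity of Kira is 3.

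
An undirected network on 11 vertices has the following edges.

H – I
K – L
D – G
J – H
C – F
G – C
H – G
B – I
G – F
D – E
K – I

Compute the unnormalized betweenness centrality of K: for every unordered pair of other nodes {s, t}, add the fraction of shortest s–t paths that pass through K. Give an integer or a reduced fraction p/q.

Pairs whose geodesics pass through K — I–L: 1; F–L: 1; C–L: 1; L–E: 1; L–H: 1; L–J: 1; L–G: 1; L–D: 1; L–B: 1.
All other pairs contribute 0.
Summing the contributions gives betweenness(K) = 9.

9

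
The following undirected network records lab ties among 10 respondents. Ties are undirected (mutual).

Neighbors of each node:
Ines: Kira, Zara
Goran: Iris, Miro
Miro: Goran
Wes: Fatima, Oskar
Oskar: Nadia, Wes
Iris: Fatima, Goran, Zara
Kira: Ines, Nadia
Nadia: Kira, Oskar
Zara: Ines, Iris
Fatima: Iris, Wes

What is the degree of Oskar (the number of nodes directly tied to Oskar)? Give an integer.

Oskar is directly tied to Nadia and Wes. That is 2 neighbors, so the degree of Oskar is 2.

2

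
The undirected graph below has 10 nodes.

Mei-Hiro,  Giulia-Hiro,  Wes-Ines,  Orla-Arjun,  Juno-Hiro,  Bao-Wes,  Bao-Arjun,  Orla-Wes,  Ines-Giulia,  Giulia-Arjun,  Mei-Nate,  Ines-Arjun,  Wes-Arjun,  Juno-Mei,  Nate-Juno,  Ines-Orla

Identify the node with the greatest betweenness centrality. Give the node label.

Giulia

Unnormalized betweenness of each node: Arjun:11, Bao:0, Giulia:20, Hiro:18, Ines:5, Juno:7/2, Mei:7/2, Nate:0, Orla:0, Wes:1.
Giulia has the largest value, 20, making it the main broker — the node through which the most shortest paths run.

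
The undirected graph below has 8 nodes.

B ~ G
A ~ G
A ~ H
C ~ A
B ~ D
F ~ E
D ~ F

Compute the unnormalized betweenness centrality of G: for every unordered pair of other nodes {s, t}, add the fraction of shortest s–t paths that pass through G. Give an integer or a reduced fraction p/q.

12

Pairs whose geodesics pass through G — D–H: 1; D–C: 1; D–A: 1; E–H: 1; E–C: 1; E–A: 1; F–H: 1; F–C: 1; F–A: 1; H–B: 1; C–B: 1; A–B: 1.
All other pairs contribute 0.
Summing the contributions gives betweenness(G) = 12.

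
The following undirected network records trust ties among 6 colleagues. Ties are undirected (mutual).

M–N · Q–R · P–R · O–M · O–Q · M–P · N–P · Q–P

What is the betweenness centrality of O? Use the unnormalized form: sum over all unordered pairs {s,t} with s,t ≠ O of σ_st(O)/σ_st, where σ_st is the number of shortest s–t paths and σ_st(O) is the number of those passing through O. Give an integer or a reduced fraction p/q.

Pairs whose geodesics pass through O — Q–M: 1/2.
All other pairs contribute 0.
Summing the contributions gives betweenness(O) = 1/2.

1/2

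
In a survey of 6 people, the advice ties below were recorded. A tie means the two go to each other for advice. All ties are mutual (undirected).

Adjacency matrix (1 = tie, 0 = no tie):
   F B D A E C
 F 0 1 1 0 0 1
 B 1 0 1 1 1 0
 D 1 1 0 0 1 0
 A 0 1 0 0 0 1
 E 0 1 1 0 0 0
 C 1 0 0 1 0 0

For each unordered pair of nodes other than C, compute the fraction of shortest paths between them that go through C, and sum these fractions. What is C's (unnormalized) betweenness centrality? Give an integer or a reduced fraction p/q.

Pairs whose geodesics pass through C — F–A: 1/2.
All other pairs contribute 0.
Summing the contributions gives betweenness(C) = 1/2.

1/2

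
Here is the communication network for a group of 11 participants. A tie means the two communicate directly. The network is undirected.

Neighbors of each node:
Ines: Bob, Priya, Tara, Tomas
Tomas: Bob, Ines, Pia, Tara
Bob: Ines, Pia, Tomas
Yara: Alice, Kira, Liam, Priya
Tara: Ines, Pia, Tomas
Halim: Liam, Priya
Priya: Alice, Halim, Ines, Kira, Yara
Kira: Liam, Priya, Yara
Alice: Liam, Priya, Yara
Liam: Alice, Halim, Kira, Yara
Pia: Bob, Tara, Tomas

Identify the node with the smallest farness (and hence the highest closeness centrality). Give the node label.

Farness (sum of distances to all others) for each node — Alice:22, Bob:23, Halim:23, Ines:17, Kira:22, Liam:26, Pia:29, Priya:16, Tara:23, Tomas:22, Yara:21.
The smallest farness is 16, for Priya, so Priya has the highest closeness.

Priya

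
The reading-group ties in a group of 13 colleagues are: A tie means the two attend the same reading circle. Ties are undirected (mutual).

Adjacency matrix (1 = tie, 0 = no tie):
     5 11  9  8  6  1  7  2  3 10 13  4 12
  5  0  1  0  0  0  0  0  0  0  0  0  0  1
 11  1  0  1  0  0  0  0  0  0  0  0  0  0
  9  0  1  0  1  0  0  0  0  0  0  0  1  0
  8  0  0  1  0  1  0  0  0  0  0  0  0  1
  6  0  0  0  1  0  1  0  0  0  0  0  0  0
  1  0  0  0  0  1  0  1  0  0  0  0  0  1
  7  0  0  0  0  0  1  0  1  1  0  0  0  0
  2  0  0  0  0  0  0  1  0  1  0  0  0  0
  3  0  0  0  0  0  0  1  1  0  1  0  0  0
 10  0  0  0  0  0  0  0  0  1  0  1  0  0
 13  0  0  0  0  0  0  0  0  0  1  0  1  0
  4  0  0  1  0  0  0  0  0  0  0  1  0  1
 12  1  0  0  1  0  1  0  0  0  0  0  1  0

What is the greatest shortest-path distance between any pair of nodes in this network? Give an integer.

5

Eccentricity of each node (its greatest distance to any other): 1:3, 2:5, 3:5, 4:4, 5:4, 6:4, 7:4, 8:4, 9:5, 10:4, 11:5, 12:3, 13:4.
The maximum eccentricity is 5, realized for instance by the pair 11–2 via 11 – 5 – 12 – 1 – 7 – 2. So the diameter is 5.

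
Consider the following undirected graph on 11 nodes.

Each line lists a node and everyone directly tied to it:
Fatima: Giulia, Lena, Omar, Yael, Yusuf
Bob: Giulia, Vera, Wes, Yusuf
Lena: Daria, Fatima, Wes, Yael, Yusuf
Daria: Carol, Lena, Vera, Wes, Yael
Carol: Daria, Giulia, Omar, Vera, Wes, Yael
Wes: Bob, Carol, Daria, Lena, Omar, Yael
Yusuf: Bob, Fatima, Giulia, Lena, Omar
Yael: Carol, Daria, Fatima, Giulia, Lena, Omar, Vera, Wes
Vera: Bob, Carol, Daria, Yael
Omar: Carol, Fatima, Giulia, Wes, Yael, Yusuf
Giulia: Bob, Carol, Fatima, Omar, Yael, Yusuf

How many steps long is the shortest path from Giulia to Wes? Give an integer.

One shortest route is Giulia – Bob – Wes, which uses 2 edges, and Giulia and Wes are not directly tied, so nothing shorter exists. So d(Giulia,Wes) = 2.

2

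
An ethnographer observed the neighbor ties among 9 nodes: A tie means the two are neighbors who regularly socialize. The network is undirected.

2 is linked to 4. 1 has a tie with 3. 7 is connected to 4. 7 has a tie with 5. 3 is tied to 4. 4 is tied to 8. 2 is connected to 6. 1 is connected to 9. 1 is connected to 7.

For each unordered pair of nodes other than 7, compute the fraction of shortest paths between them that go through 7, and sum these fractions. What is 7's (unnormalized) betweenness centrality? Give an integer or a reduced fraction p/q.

11

Pairs whose geodesics pass through 7 — 3–5: 2/2; 9–5: 1; 9–6: 1/2; 9–2: 1/2; 9–4: 1/2; 9–8: 1/2; 5–6: 1; 5–1: 1; 5–2: 1; 5–4: 1; 5–8: 1; 6–1: 1/2; 1–2: 1/2; 1–4: 1/2 … (+1 more pairs).
All other pairs contribute 0.
Summing the contributions gives betweenness(7) = 11.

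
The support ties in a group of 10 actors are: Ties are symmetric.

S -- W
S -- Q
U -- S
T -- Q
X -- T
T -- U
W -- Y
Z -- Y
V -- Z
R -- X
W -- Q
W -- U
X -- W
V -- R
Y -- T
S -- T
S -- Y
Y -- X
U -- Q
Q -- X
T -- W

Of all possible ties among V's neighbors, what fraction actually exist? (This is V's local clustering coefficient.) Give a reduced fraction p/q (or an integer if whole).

0

V's neighbors: R and Z (k = 2).
Possible neighbor pairs: C(2,2) = 1. Edges among them: none → e = 0.
Clustering(V) = 0/1.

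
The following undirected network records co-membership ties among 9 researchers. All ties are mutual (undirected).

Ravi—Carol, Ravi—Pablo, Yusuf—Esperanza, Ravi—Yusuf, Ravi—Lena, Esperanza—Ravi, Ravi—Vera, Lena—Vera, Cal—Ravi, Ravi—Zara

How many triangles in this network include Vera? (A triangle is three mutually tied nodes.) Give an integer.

1

Vera's neighbors: Lena and Ravi.
Neighbor pairs that are themselves tied: Vera–Lena–Ravi. Each forms one triangle with Vera, for 1 in total.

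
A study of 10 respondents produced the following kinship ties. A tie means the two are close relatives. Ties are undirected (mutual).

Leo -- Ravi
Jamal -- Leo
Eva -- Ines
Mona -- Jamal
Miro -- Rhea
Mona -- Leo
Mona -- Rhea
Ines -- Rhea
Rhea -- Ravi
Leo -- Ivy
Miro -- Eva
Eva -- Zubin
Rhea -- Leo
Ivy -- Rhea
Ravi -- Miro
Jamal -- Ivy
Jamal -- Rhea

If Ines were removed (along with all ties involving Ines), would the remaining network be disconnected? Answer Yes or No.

No

Even without Ines, every remaining node can still reach every other (the residual graph is connected), so Ines is not a cut vertex.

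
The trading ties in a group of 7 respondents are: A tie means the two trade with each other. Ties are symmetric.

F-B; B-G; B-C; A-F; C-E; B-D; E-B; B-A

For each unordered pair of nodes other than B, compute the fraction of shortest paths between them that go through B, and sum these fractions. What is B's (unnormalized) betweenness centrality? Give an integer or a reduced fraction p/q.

13

Pairs whose geodesics pass through B — G–A: 1; G–F: 1; G–C: 1; G–D: 1; G–E: 1; A–C: 1; A–D: 1; A–E: 1; F–C: 1; F–D: 1; F–E: 1; C–D: 1; D–E: 1.
All other pairs contribute 0.
Summing the contributions gives betweenness(B) = 13.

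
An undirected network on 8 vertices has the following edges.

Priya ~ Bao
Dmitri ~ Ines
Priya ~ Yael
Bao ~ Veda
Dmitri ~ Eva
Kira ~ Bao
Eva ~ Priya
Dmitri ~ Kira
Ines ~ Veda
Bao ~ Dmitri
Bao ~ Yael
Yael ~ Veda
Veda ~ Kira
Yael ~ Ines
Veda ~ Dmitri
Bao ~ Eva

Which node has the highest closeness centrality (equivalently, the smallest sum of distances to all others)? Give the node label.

Farness (sum of distances to all others) for each node — Bao:8, Dmitri:9, Eva:11, Ines:11, Kira:11, Priya:11, Veda:9, Yael:10.
The smallest farness is 8, for Bao, so Bao has the highest closeness.

Bao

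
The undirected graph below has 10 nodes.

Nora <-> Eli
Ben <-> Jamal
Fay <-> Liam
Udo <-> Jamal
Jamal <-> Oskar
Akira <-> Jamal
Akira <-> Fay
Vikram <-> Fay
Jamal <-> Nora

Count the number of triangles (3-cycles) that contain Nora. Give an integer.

0

Nora's neighbors are Eli and Jamal, but none of them are tied to each other, so no triangle contains Nora.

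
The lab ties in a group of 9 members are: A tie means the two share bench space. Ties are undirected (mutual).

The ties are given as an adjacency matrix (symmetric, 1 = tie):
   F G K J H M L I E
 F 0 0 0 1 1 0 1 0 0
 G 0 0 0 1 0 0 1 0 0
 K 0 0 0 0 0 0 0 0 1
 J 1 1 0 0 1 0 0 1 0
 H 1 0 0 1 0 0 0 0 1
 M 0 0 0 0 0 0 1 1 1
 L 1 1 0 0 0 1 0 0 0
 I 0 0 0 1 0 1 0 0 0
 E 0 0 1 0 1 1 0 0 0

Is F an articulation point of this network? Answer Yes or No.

No

Even without F, every remaining node can still reach every other (the residual graph is connected), so F is not a cut vertex.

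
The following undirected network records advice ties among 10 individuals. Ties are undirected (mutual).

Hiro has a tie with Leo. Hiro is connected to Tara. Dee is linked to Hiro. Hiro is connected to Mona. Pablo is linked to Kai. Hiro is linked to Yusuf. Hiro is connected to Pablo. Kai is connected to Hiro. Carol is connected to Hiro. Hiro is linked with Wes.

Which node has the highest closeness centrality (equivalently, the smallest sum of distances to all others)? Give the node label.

Farness (sum of distances to all others) for each node — Carol:17, Dee:17, Hiro:9, Kai:16, Leo:17, Mona:17, Pablo:16, Tara:17, Wes:17, Yusuf:17.
The smallest farness is 9, for Hiro, so Hiro has the highest closeness.

Hiro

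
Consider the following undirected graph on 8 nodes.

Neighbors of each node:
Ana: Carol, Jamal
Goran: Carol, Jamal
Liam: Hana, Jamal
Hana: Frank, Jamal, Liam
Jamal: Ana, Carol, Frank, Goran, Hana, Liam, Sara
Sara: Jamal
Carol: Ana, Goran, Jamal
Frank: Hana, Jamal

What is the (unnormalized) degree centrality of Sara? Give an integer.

Sara is directly tied to Jamal. That is 1 neighbor, so the degree of Sara is 1.

1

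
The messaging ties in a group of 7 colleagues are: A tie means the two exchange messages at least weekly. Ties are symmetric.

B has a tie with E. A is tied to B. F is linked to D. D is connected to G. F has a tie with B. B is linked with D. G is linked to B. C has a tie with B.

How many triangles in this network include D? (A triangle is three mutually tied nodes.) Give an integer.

D's neighbors: B, F, and G.
Neighbor pairs that are themselves tied: D–B–F; D–B–G. Each forms one triangle with D, for 2 in total.

2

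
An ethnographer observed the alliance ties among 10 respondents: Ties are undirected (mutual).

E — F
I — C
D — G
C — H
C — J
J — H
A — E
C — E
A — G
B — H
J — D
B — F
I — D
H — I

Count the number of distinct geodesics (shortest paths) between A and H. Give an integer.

The shortest distance is 3, and the only length-3 path is A–E–C–H. So there is exactly 1 shortest path.

1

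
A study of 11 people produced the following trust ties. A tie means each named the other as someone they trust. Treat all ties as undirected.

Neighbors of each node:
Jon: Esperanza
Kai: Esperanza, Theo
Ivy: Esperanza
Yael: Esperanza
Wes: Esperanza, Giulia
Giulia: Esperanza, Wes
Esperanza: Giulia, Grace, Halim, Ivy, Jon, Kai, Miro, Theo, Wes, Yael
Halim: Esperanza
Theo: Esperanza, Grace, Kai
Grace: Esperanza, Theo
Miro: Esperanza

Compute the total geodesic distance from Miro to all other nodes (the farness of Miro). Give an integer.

19

Distances from Miro: Esperanza:1, Giulia:2, Grace:2, Halim:2, Ivy:2, Jon:2, Kai:2, Theo:2, Wes:2, Yael:2.
Sum = 1 + 2 + 2 + 2 + 2 + 2 + 2 + 2 + 2 + 2 = 19.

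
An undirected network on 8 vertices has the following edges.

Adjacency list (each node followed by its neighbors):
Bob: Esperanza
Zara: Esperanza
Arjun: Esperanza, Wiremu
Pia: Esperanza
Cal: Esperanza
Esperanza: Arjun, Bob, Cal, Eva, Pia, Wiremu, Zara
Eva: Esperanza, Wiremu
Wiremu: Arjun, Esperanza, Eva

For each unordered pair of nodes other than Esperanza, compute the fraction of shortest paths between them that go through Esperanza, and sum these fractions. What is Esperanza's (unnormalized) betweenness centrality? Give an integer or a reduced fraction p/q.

Pairs whose geodesics pass through Esperanza — Cal–Bob: 1; Cal–Eva: 1; Cal–Arjun: 1; Cal–Pia: 1; Cal–Wiremu: 1; Cal–Zara: 1; Bob–Eva: 1; Bob–Arjun: 1; Bob–Pia: 1; Bob–Wiremu: 1; Bob–Zara: 1; Eva–Arjun: 1/2; Eva–Pia: 1; Eva–Zara: 1 … (+5 more pairs).
All other pairs contribute 0.
Summing the contributions gives betweenness(Esperanza) = 37/2.

37/2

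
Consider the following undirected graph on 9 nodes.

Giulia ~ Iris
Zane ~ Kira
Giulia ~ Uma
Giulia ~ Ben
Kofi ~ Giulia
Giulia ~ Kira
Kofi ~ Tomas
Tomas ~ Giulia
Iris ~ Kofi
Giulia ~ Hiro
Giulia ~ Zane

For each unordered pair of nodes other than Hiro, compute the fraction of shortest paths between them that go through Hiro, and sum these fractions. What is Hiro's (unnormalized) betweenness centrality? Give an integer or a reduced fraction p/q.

No shortest path between any pair of other nodes passes through Hiro.
Summing the contributions gives betweenness(Hiro) = 0.

0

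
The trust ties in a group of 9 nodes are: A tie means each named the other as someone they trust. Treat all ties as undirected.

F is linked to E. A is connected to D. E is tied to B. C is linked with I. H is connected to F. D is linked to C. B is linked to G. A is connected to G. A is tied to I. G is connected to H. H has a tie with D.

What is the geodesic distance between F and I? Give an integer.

4

One shortest route is F – H – D – C – I, which uses 4 edges, and at distance 3 from F we only reach {A, C}, which does not include I. So d(F,I) = 4.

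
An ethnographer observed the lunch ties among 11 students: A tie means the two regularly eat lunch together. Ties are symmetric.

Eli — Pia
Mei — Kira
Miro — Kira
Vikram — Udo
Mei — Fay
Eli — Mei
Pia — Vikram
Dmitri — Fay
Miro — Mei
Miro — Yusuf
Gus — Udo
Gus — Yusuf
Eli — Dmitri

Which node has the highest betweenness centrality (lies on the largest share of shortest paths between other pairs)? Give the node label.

Mei

Unnormalized betweenness of each node: Dmitri:11/6, Eli:89/6, Fay:7/3, Gus:35/6, Kira:0, Mei:52/3, Miro:23/2, Pia:19/2, Udo:29/6, Vikram:13/2, Yusuf:17/2.
Mei has the largest value, 52/3, making it the main broker — the node through which the most shortest paths run.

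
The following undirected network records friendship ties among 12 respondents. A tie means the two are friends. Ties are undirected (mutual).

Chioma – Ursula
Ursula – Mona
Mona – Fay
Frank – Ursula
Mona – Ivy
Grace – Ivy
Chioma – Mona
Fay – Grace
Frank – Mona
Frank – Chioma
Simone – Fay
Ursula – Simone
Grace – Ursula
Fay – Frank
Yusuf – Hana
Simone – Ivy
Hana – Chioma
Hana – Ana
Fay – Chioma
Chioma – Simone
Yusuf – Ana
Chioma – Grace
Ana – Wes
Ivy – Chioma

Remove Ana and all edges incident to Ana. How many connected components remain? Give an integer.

Without Ana, the remaining ties split the others into: {Chioma, Fay, Frank, Grace, Hana, Ivy, Mona, Simone, Ursula, Yusuf}; {Wes}.
That's 2 separate components.

2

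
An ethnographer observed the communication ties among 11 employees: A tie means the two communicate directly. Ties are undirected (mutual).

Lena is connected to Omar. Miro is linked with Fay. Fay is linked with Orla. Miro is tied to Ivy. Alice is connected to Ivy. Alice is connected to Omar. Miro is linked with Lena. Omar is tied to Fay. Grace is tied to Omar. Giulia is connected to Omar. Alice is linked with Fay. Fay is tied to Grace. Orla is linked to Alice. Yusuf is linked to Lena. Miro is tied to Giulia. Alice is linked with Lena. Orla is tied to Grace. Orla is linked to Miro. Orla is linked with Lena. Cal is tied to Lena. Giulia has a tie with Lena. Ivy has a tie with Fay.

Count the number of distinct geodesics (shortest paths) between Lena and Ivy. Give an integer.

The shortest distance is 2. The length-2 paths are: Lena–Miro–Ivy; Lena–Alice–Ivy.
That gives 2 distinct shortest paths.

2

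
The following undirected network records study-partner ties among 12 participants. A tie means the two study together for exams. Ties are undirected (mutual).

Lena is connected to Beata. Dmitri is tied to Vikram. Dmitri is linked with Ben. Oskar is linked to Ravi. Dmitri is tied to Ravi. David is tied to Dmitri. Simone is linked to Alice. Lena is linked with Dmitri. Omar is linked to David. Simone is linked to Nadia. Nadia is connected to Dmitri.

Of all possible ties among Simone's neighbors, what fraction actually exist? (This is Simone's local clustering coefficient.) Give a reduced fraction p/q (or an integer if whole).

Simone's neighbors: Alice and Nadia (k = 2).
Possible neighbor pairs: C(2,2) = 1. Edges among them: none → e = 0.
Clustering(Simone) = 0/1.

0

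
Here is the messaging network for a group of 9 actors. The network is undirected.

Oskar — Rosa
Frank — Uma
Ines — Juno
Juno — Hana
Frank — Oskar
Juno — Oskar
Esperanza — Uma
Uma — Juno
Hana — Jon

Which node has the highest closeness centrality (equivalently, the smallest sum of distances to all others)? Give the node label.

Farness (sum of distances to all others) for each node — Esperanza:22, Frank:18, Hana:17, Ines:19, Jon:24, Juno:12, Oskar:15, Rosa:22, Uma:15.
The smallest farness is 12, for Juno, so Juno has the highest closeness.

Juno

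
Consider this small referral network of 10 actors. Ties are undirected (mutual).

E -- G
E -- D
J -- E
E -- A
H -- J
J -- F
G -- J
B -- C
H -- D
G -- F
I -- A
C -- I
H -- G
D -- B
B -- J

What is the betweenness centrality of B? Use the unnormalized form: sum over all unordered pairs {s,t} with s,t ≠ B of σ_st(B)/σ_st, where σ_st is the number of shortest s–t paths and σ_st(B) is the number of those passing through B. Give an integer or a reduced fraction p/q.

119/15

Pairs whose geodesics pass through B — I–D: 1/2; I–H: 2/5; I–F: 1/3; I–J: 1/2; E–C: 2/3; D–F: 1/5; D–J: 1/3; D–C: 1; H–C: 2/2; G–C: 1; F–C: 1; J–C: 1.
All other pairs contribute 0.
Summing the contributions gives betweenness(B) = 119/15.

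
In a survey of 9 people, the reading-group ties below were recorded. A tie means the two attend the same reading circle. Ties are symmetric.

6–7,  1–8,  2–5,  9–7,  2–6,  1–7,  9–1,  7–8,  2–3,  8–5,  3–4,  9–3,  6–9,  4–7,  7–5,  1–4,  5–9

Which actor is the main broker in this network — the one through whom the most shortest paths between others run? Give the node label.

Unnormalized betweenness of each node: 1:3/2, 2:3/2, 3:41/21, 4:31/21, 5:41/14, 6:47/42, 7:125/21, 8:10/21, 9:86/21.
7 has the largest value, 125/21, making it the main broker — the node through which the most shortest paths run.

7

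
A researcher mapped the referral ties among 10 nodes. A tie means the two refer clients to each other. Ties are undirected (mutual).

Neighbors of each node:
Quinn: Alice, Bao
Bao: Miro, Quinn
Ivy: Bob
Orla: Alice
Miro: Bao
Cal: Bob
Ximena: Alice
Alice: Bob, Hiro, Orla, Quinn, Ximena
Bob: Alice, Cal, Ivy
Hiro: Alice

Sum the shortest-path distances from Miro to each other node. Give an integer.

32

Distances from Miro: Alice:3, Bao:1, Bob:4, Cal:5, Hiro:4, Ivy:5, Orla:4, Quinn:2, Ximena:4.
Sum = 3 + 1 + 4 + 5 + 4 + 5 + 4 + 2 + 4 = 32.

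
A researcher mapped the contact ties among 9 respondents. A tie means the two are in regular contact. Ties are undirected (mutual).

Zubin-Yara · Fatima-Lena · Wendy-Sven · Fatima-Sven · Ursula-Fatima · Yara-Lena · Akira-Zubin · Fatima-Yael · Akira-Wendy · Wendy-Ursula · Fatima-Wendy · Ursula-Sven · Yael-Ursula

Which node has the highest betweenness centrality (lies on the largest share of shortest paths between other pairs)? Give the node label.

Unnormalized betweenness of each node: Akira:14/3, Fatima:61/6, Lena:16/3, Sven:0, Ursula:11/6, Wendy:23/3, Yael:0, Yara:7/3, Zubin:2.
Fatima has the largest value, 61/6, making it the main broker — the node through which the most shortest paths run.

Fatima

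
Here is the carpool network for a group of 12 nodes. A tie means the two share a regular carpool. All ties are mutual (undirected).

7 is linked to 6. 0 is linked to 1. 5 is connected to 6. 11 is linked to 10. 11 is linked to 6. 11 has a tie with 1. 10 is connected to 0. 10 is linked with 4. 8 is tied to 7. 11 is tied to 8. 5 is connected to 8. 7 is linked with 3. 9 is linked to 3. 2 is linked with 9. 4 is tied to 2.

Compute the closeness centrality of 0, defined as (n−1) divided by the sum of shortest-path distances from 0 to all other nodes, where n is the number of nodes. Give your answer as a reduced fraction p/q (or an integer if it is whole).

11/32

Distances from 0: 1:1, 2:3, 3:5, 4:2, 5:4, 6:3, 7:4, 8:3, 9:4, 10:1, 11:2. Sum = 32.
n = 12, so closeness = 11/32.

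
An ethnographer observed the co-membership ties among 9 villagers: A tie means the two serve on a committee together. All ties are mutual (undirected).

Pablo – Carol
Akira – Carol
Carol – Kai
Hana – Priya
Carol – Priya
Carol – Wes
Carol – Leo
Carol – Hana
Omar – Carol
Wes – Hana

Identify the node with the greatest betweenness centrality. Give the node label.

Carol

Unnormalized betweenness of each node: Akira:0, Carol:51/2, Hana:1/2, Kai:0, Leo:0, Omar:0, Pablo:0, Priya:0, Wes:0.
Carol has the largest value, 51/2, making it the main broker — the node through which the most shortest paths run.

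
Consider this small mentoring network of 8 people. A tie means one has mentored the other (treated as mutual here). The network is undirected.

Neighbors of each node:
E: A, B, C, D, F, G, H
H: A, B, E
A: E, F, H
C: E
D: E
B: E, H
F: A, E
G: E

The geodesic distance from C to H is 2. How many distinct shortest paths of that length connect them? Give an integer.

1

The shortest distance is 2, and the only length-2 path is C–E–H. So there is exactly 1 shortest path.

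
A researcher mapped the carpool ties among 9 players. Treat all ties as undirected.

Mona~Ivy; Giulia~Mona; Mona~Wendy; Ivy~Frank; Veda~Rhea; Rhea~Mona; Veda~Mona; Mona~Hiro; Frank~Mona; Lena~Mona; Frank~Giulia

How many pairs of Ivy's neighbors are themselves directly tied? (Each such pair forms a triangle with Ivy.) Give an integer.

1

Ivy's neighbors: Frank and Mona.
Neighbor pairs that are themselves tied: Ivy–Frank–Mona. Each forms one triangle with Ivy, for 1 in total.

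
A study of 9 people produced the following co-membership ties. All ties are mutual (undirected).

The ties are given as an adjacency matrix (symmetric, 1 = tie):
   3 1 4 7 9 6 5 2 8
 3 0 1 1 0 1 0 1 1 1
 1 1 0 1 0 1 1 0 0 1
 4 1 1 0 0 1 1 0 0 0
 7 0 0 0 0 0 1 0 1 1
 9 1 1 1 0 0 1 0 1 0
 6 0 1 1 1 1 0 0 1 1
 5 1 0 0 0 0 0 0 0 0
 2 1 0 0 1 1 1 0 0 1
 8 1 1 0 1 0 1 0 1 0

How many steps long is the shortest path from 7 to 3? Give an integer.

One shortest route is 7 – 2 – 3, which uses 2 edges, and 7 and 3 are not directly tied, so nothing shorter exists. So d(7,3) = 2.

2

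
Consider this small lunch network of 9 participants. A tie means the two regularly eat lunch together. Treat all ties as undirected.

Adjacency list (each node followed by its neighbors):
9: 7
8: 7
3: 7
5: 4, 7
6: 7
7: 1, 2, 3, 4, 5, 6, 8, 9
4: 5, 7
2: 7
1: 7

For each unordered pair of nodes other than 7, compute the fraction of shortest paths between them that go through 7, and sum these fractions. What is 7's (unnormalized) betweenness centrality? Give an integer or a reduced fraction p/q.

Pairs whose geodesics pass through 7 — 2–4: 1; 2–1: 1; 2–3: 1; 2–6: 1; 2–8: 1; 2–5: 1; 2–9: 1; 4–1: 1; 4–3: 1; 4–6: 1; 4–8: 1; 4–9: 1; 1–3: 1; 1–6: 1 … (+13 more pairs).
All other pairs contribute 0.
Summing the contributions gives betweenness(7) = 27.

27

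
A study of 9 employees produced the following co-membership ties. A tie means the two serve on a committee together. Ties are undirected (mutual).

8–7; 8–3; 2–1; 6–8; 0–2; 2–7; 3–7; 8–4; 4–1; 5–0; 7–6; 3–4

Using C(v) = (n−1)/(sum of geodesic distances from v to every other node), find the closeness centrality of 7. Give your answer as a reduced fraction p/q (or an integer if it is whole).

Distances from 7: 0:2, 1:2, 2:1, 3:1, 4:2, 5:3, 6:1, 8:1. Sum = 13.
n = 9, so closeness = 8/13.

8/13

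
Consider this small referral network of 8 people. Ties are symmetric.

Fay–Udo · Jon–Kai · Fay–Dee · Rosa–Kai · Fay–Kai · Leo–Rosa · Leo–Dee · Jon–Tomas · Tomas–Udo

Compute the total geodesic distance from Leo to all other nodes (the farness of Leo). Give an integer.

16

Distances from Leo: Dee:1, Fay:2, Jon:3, Kai:2, Rosa:1, Tomas:4, Udo:3.
Sum = 1 + 2 + 3 + 2 + 1 + 4 + 3 = 16.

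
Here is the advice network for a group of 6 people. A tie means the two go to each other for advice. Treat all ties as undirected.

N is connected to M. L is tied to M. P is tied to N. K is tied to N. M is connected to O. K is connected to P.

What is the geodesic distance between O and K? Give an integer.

One shortest route is O – M – N – K, which uses 3 edges, and at distance 2 from O we only reach {L, N}, which does not include K. So d(O,K) = 3.

3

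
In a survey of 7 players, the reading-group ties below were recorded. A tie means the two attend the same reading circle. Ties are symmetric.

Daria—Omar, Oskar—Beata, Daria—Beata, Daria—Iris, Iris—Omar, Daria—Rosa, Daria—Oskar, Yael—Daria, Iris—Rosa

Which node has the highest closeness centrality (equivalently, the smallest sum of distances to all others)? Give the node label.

Farness (sum of distances to all others) for each node — Beata:10, Daria:6, Iris:9, Omar:10, Oskar:10, Rosa:10, Yael:11.
The smallest farness is 6, for Daria, so Daria has the highest closeness.

Daria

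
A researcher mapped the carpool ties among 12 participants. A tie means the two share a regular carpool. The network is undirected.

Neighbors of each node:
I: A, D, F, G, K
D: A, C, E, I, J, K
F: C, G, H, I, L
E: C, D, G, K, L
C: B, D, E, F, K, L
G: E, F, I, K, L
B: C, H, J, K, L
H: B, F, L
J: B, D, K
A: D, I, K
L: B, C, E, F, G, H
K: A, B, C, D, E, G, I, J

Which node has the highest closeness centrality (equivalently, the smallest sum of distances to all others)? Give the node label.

Farness (sum of distances to all others) for each node — A:21, B:17, C:16, D:17, E:17, F:18, G:17, H:21, I:17, J:20, K:14, L:17.
The smallest farness is 14, for K, so K has the highest closeness.

K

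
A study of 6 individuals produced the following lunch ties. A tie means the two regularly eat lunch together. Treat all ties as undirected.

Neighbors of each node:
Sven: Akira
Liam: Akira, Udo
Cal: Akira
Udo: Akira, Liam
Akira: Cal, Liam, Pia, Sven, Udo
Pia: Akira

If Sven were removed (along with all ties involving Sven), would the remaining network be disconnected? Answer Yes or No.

Even without Sven, every remaining node can still reach every other (the residual graph is connected), so Sven is not a cut vertex.

No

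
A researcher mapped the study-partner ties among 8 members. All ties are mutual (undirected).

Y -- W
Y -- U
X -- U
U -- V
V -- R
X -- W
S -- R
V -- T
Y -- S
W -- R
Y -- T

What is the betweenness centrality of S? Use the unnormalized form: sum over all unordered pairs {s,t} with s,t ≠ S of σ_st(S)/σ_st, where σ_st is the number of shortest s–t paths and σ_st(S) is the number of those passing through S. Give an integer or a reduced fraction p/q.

1/2

Pairs whose geodesics pass through S — Y–R: 1/2.
All other pairs contribute 0.
Summing the contributions gives betweenness(S) = 1/2.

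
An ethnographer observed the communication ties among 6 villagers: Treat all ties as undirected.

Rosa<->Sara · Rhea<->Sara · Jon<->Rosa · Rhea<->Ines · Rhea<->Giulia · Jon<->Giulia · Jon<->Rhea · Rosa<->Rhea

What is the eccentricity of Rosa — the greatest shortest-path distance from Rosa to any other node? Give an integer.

2

Distances from Rosa: Giulia:2, Ines:2, Jon:1, Rhea:1, Sara:1.
The largest is 2 (to Giulia and Ines), so the eccentricity of Rosa is 2.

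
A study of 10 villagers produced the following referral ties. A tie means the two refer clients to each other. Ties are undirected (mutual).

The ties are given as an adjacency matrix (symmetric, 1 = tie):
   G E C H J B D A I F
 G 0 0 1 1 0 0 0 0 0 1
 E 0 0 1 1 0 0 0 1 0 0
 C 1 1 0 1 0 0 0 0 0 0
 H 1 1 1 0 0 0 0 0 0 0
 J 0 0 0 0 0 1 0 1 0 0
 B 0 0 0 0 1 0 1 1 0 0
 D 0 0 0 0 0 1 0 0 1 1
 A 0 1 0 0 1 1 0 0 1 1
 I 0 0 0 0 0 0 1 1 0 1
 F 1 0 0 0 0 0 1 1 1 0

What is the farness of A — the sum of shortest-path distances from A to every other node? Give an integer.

13

Distances from A: B:1, C:2, D:2, E:1, F:1, G:2, H:2, I:1, J:1.
Sum = 1 + 2 + 2 + 1 + 1 + 2 + 2 + 1 + 1 = 13.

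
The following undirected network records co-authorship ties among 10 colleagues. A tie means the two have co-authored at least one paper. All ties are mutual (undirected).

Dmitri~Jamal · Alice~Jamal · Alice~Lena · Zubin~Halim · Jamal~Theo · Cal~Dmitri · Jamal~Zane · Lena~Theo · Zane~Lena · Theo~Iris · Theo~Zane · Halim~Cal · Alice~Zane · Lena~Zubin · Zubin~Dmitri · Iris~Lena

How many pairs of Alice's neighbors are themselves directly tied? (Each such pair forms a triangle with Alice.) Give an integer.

Alice's neighbors: Jamal, Lena, and Zane.
Neighbor pairs that are themselves tied: Alice–Jamal–Zane; Alice–Lena–Zane. Each forms one triangle with Alice, for 2 in total.

2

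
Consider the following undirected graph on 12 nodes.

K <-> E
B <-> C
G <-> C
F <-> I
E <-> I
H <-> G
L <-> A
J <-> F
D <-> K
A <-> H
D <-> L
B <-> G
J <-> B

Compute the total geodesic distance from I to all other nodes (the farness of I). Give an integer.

34

Distances from I: A:5, B:3, C:4, D:3, E:1, F:1, G:4, H:5, J:2, K:2, L:4.
Sum = 5 + 3 + 4 + 3 + 1 + 1 + 4 + 5 + 2 + 2 + 4 = 34.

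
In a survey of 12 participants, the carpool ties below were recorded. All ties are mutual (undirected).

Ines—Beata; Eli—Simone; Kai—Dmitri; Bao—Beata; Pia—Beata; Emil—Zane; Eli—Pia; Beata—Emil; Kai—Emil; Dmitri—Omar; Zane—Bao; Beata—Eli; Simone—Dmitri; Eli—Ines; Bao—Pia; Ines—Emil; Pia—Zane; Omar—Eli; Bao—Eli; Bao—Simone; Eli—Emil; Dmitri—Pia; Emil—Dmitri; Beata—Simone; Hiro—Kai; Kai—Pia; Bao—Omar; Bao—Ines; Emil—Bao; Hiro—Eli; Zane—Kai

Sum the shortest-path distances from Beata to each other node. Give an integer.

16

Distances from Beata: Bao:1, Dmitri:2, Eli:1, Emil:1, Hiro:2, Ines:1, Kai:2, Omar:2, Pia:1, Simone:1, Zane:2.
Sum = 1 + 2 + 1 + 1 + 2 + 1 + 2 + 2 + 1 + 1 + 2 = 16.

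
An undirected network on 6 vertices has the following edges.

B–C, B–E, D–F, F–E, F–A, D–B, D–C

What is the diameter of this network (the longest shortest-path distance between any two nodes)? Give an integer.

3

Eccentricity of each node (its greatest distance to any other): A:3, B:3, C:3, D:2, E:2, F:2.
The maximum eccentricity is 3, realized for instance by the pair A–C via A – F – D – C. So the diameter is 3.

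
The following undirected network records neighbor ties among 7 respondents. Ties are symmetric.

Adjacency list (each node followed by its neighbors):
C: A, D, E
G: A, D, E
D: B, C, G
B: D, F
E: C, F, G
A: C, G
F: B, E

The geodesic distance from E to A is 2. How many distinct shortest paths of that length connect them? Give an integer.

2

The shortest distance is 2. The length-2 paths are: E–C–A; E–G–A.
That gives 2 distinct shortest paths.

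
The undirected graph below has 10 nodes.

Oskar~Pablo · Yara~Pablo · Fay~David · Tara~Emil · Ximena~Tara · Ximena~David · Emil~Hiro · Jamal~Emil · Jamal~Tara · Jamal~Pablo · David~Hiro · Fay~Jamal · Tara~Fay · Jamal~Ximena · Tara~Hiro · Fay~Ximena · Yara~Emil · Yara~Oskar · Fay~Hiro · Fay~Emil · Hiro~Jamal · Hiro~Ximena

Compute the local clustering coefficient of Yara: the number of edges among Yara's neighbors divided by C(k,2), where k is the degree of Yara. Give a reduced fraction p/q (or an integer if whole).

Yara's neighbors: Emil, Oskar, and Pablo (k = 3).
Possible neighbor pairs: C(3,2) = 3. Edges among them: Oskar–Pablo → e = 1.
Clustering(Yara) = 1/3.

1/3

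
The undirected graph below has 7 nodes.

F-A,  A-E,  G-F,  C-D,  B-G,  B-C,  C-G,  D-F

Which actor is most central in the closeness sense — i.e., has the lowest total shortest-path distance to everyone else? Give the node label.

Farness (sum of distances to all others) for each node — A:12, B:13, C:12, D:11, E:17, F:9, G:10.
The smallest farness is 9, for F, so F has the highest closeness.

F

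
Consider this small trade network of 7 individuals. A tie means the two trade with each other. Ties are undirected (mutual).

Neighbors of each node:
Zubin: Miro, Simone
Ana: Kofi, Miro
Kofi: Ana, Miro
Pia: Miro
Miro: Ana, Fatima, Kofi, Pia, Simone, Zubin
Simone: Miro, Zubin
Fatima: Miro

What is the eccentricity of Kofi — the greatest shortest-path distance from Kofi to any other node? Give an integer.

Distances from Kofi: Ana:1, Fatima:2, Miro:1, Pia:2, Simone:2, Zubin:2.
The largest is 2 (to Fatima, Pia, Zubin, and Simone), so the eccentricity of Kofi is 2.

2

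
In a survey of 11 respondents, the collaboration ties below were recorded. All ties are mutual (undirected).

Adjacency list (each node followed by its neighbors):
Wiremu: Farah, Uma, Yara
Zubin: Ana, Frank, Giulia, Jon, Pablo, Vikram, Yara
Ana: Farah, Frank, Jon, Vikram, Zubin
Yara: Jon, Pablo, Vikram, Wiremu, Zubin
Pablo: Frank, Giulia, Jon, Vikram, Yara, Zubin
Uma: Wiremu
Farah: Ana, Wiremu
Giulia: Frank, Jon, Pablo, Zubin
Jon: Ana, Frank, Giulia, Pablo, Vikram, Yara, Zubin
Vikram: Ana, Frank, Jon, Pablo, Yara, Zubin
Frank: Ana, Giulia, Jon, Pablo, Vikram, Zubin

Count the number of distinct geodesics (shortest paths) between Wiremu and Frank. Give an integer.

5

The shortest distance is 3. The length-3 paths are: Wiremu–Yara–Pablo–Frank; Wiremu–Yara–Zubin–Frank; Wiremu–Yara–Vikram–Frank; Wiremu–Farah–Ana–Frank; Wiremu–Yara–Jon–Frank.
That gives 5 distinct shortest paths.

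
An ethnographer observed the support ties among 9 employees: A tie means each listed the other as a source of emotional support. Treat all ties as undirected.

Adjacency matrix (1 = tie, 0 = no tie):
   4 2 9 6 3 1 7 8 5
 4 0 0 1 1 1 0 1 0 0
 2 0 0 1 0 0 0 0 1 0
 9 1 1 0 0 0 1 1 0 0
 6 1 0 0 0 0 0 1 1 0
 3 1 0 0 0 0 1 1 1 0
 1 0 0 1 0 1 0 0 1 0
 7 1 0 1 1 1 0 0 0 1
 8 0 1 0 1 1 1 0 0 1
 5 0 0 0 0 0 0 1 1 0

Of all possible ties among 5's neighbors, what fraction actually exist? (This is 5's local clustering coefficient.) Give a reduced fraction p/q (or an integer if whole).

0

5's neighbors: 7 and 8 (k = 2).
Possible neighbor pairs: C(2,2) = 1. Edges among them: none → e = 0.
Clustering(5) = 0/1.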